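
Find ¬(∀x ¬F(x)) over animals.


Original: ∀x ¬F(x)
Rule: ¬∀→∃, ¬∃→∀, negate predicate.
Negation: ∃x F(x)

∃x F(x)


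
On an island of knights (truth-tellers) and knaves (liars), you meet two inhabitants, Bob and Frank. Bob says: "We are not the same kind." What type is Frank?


Bob says: "We are not the same kind."
Case 1: Bob is a Knight (truth-teller)
  Statement is true → they ARE different → Frank is a Knave
Case 2: Bob is a Knave (liar)
  Statement is false → they are NOT different → Frank is a Knave
In both cases, Frank is a Knave.

Knave


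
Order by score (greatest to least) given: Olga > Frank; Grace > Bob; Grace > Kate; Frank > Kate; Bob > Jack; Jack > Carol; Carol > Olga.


Constraints: Olga > Frank; Grace > Bob; Grace > Kate; Frank > Kate; Bob > Jack; Jack > Carol; Carol > Olga
Method: at each step, the next-highest is the one remaining person who never appears on the smaller side of a constraint between remaining people.
  Step 1: remaining {Kate, Frank, Jack, Olga, Bob, Grace, Carol}; on the smaller side: {Kate, Frank, Jack, Olga, Bob, Carol} → Grace is next (Grace > Bob; Grace > Kate).
  Step 2: remaining {Kate, Frank, Jack, Olga, Bob, Carol}; on the smaller side: {Kate, Frank, Jack, Olga, Carol} → Bob is next (Bob > Jack).
  Step 3: remaining {Kate, Frank, Jack, Olga, Carol}; on the smaller side: {Kate, Frank, Olga, Carol} → Jack is next (Jack > Carol).
  Step 4: remaining {Kate, Frank, Olga, Carol}; on the smaller side: {Kate, Frank, Olga} → Carol is next (Carol > Olga).
  Step 5: remaining {Kate, Frank, Olga}; on the smaller side: {Kate, Frank} → Olga is next (Olga > Frank).
  Step 6: remaining {Kate, Frank}; on the smaller side: {Kate} → Frank is next (Frank > Kate).
  Step 7: only Kate remains → lowest.
Final ranking (highest to lowest):

Grace > Bob > Jack > Carol > Olga > Frank > Kate


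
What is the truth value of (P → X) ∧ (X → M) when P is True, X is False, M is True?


P = True, X = False, M = True
Step 1: P → X is false only when P=True and X=False. Result: False
Step 2: X → M is false only when X=True and M=False. Result: True
Step 3: False ∧ True = False

False


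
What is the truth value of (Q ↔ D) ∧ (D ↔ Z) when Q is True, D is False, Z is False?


Q = True, D = False, Z = False
Step 1: Q ↔ D is true when Q and D have the same value. Result: False
Step 2: D ↔ Z is true when D and Z have the same value. Result: True
Step 3: False ∧ True = False

False


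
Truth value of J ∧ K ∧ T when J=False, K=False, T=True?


J = False, K = False, T = True
Expression: J ∧ K ∧ T
Step 1: J ∧ K = False AND False = False
Step 2: (False) ∧ T = False AND True = False

False


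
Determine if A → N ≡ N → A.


Expression 1: A → N
Expression 2: N → A
Truth table (A N | Expr1 Expr2):
  T T |   T     T
  T F |   F     T   ← differ
  F T |   T     F   ← differ
  F F |   T     T
Counterexample: A=T, N=F gives Expr1 = F but Expr2 = T, so the expressions are NOT logically equivalent.

No


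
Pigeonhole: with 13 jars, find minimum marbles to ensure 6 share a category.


Pigeonhole: to guarantee k in one of n categories, need (k-1)×n + 1.
k = 6, n = 13
Minimum = (6-1) × 13 + 1 = 5 × 13 + 1

66


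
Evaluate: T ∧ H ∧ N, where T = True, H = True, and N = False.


T = True, H = True, N = False
Step 1: T ∧ H = True AND True = True
Step 2: (True) ∧ N = (True) AND False = False
AND is true only when ALL operands are true.

False


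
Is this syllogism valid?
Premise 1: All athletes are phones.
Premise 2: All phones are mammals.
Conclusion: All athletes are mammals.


Premise 1: All athletes are phones.
Premise 2: All phones are mammals.
Conclusion: All athletes are mammals.
Barbara syllogism (AAA-1): All A are B, All B are C → All A are C.
Middle term (phones) distributed in premise 2.

Valid


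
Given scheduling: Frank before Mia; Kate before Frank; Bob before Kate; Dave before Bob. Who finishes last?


Constraints: Frank before Mia; Kate before Frank; Bob before Kate; Dave before Bob
The last task can have nothing scheduled after it, so it must never appear on the left of a 'before'.
Tasks appearing before some other task: Frank, Kate, Bob, Dave.
The only task not in that list is Mia → it is last.

Mia


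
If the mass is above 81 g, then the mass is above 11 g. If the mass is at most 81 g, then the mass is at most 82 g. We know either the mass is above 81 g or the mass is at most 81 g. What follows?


Constructive dilemma: (P → Q) ∧ (R → S), P ∨ R ⊢ Q ∨ S
Premise 1: the mass is above 81 g → the mass is above 11 g
Premise 2: the mass is at most 81 g → the mass is at most 82 g
Premise 3: the mass is above 81 g ∨ the mass is at most 81 g
Case 1: Assuming the mass is above 81 g, then by Premise 1, the mass is above 11 g.
Case 2: Assuming the mass is at most 81 g, then by Premise 2, the mass is at most 82 g.
Since one of the mass is above 81 g or the mass is at most 81 g must hold, we get the mass is above 11 g or the mass is at most 82 g.

The mass is above 11 g or the mass is at most 82 g.


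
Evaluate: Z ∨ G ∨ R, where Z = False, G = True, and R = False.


Z = False, G = True, R = False
Step 1: Z ∨ G = False OR True = True
Step 2: True ∨ R = True OR False = True
OR is true when at least one operand is true.

True


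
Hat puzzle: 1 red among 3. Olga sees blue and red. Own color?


Total red = 1, seen red = 1
Own red = 1 - 1 = 0
Olga's hat is blue.

blue


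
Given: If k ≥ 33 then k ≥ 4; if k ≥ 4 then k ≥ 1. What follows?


Hypothetical syllogism: P → Q, Q → R ⊢ P → R
Premise 1: k ≥ 33 → k ≥ 4
Premise 2: k ≥ 4 → k ≥ 1
Chain the implications: the middle term (k ≥ 4) links the two.
Conclusion: If k ≥ 33, then k ≥ 1.

If k ≥ 33, then k ≥ 1.


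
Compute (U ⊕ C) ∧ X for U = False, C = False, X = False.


U = False, C = False, X = False
Step 1: U ⊕ C = False XOR False = False
Step 2: False ∧ X = False AND False = False
XOR true when exactly one of U,C is true; then AND with X.

False


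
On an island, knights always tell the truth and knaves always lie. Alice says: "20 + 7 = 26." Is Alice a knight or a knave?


Statement: "20 + 7 = 26."
Actual: 20 + 7 = 27
Claimed: 26
Statement is FALSE → Alice lies → Knave

Knave


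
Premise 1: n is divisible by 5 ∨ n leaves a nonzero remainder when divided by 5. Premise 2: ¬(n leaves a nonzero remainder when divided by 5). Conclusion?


Disjunctive syllogism: P ∨ Q, ¬P ⊢ Q
Disjunction: n is divisible by 5 ∨ n leaves a nonzero remainder when divided by 5
We know it is not the case that n leaves a nonzero remainder when divided by 5.
By disjunctive syllogism, the other disjunct must be true.

n is divisible by 5


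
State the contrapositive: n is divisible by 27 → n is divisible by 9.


Original: If n is divisible by 27, then n is divisible by 9
Contrapositive: If ¬Q, then ¬P
Negate Q: not (n is divisible by 9)
Negate P: not (n is divisible by 27)

If not (n is divisible by 9), then not (n is divisible by 27).


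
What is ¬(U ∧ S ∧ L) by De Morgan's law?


De Morgan's law: ¬(P ∧ Q ∧ R) ≡ ¬P ∨ ¬Q ∨ ¬R
¬(U ∧ S ∧ L) = ¬U ∨ ¬S ∨ ¬L

¬U ∨ ¬S ∨ ¬L


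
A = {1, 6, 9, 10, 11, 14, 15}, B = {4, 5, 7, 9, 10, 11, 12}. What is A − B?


A = {1, 6, 9, 10, 11, 14, 15}
B = {4, 5, 7, 9, 10, 11, 12}
Operation: difference A − B
In A but not B: 1, 6, 14, 15

{1, 6, 14, 15}


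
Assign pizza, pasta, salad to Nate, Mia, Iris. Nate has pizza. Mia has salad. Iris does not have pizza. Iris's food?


From clues:
  Nate → pizza
  Mia → salad
By elimination, Iris gets the remaining.

pasta


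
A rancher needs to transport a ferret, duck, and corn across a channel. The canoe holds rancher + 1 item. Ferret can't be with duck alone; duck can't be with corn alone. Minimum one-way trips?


1. rancher+duck → 2. rancher ← 3. rancher+ferret → 4. rancher+duck ← 5. rancher+corn → 6. rancher ← 7. rancher+duck →
Minimum trips = 7

7


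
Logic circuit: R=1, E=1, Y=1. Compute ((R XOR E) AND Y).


R XOR E = 1^1 = 0
0 AND 1 = 0

0


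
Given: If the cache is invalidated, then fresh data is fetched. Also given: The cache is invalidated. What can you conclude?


Modus ponens: P → Q, P ⊢ Q
P: the cache is invalidated
Q: fresh data is fetched
We have P → Q and P is true.
By modus ponens, Q must be true.

Fresh data is fetched


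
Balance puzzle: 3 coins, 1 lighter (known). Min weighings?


Each weighing has 3 outcomes (left heavy / balance / right heavy), so k weighings distinguish at most 3^k cases; splitting into three near-equal groups achieves this.
Need 3^k ≥ 3: 3^0 = 1 < 3 ≤ 3^1 = 3
k = ⌈log₃(3)⌉ = 1

1


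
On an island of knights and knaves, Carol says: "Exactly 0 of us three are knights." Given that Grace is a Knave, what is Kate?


Carol claims exactly 0 knights among Carol, Grace, Kate.
Given: Grace is a Knave.

Case 1: Carol is a Knight (tells truth)
  Then exactly 0 of the three are knights.
  Counting Carol, Grace: 1 knight(s) so far. Need -1 more → impossible.
Case 2: Carol is a Knave (lies)
  Then the count is NOT 0.
  If Kate = Knave, count = 0 = 0 → claim would be true, contradicts lie.
  If Kate = Knight, count = 1 ≠ 0 → lie confirmed ✓

Kate is a Knight.

Knight


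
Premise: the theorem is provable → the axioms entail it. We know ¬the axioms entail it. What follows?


Modus tollens: P → Q, ¬Q ⊢ ¬P
P: the theorem is provable
Q: the axioms entail it
We have P → Q and Q is false.
By modus tollens, P must be false.

It is not the case that the theorem is provable


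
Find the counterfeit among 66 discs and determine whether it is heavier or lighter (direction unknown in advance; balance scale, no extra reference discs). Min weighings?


Let n = 66. 132 possibilities (n discs × lighter/heavier); each weighing has 3 outcomes.
Bound for k weighings: say the first weighing puts j discs on each pan. If it tips, the 2j weighed discs remain suspects (each with a known direction) and k-1 weighings give 3^(k-1) outcomes; 3^(k-1) is odd, so 2j ≤ 3^(k-1) - 1. If it balances, the n - 2j unweighed discs remain with direction unknown: 2(n - 2j) ≤ 3^(k-1) - 1 by the same parity argument. Adding, n ≤ (3^(k-1) - 1) + (3^(k-1) - 1)/2 = (3^k - 3)/2, and the classical three-group strategy achieves this (3 discs in 2 weighings, 12 in 3, 39 in 4, 120 in 5).
So we need the smallest k with (3^k - 3)/2 ≥ 66.
k = 4: (3^4 - 3)/2 = 39 < 66 ✗
k = 5: (3^5 - 3)/2 = 120 ≥ 66 ✓

5


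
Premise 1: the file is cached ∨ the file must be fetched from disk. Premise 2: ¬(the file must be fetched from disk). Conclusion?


Disjunctive syllogism: P ∨ Q, ¬P ⊢ Q
Disjunction: the file is cached ∨ the file must be fetched from disk
We know it is not the case that the file must be fetched from disk.
By disjunctive syllogism, the other disjunct must be true.

The file is cached


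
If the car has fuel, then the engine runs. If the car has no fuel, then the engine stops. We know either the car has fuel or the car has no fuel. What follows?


Constructive dilemma: (P → Q) ∧ (R → S), P ∨ R ⊢ Q ∨ S
Premise 1: the car has fuel → the engine runs
Premise 2: the car has no fuel → the engine stops
Premise 3: the car has fuel ∨ the car has no fuel
Case 1: Assuming the car has fuel, then by Premise 1, the engine runs.
Case 2: Assuming the car has no fuel, then by Premise 2, the engine stops.
Since one of the car has fuel or the car has no fuel must hold, we get the engine runs or the engine stops.

The engine runs or the engine stops.


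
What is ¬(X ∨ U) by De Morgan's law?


De Morgan's law: ¬(P ∨ Q) ≡ ¬P ∧ ¬Q
¬(X ∨ U) = ¬X ∧ ¬U

¬X ∧ ¬U


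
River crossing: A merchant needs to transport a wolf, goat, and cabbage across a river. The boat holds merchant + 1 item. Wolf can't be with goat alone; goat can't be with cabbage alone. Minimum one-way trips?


1. merchant+goat → 2. merchant ← 3. merchant+wolf → 4. merchant+goat ← 5. merchant+cabbage → 6. merchant ← 7. merchant+goat →
Minimum trips = 7

7


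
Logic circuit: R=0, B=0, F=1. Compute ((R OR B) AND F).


R OR B = 0|0 = 0
0 AND 1 = 0

0


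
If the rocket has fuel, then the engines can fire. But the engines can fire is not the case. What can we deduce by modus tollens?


Modus tollens: P → Q, ¬Q ⊢ ¬P
P: the rocket has fuel
Q: the engines can fire
We have P → Q and Q is false.
By modus tollens, P must be false.

It is not the case that the rocket has fuel


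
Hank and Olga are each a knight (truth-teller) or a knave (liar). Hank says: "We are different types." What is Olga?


Hank says: "We are different types."
Case 1: Hank is a Knight (truth-teller)
  Statement is true → they ARE different → Olga is a Knave
Case 2: Hank is a Knave (liar)
  Statement is false → they are NOT different → Olga is a Knave
In both cases, Olga is a Knave.

Knave


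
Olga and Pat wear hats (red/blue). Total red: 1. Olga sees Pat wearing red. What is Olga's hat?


Total red = 1, Pat = red
Red accounted for: 1
Remaining for Olga: 0
Olga's hat is blue.

blue


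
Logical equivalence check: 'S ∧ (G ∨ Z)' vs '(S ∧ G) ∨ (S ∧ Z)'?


Expression 1: S ∧ (G ∨ Z)
Expression 2: (S ∧ G) ∨ (S ∧ Z)
Truth table (S G Z | Expr1 Expr2):
  T T T |   T     T
  T T F |   T     T
  T F T |   T     T
  T F F |   F     F
  F T T |   F     F
  F T F |   F     F
  F F T |   F     F
  F F F |   F     F
All 8 rows agree, so the expressions are logically equivalent.

Yes


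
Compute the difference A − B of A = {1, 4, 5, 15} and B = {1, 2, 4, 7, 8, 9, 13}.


A = {1, 4, 5, 15}
B = {1, 2, 4, 7, 8, 9, 13}
Operation: difference A − B
In A but not B: 5, 15

{5, 15}


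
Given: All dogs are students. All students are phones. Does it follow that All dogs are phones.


Premise 1: All dogs are students.
Premise 2: All students are phones.
Conclusion: All dogs are phones.
Barbara syllogism (AAA-1): All A are B, All B are C → All A are C.
Middle term (students) distributed in premise 2.

Valid


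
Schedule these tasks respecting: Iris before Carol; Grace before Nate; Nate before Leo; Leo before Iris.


Constraints: Iris before Carol; Grace before Nate; Nate before Leo; Leo before Iris
Method: repeatedly schedule the remaining task that has no remaining task required before it.
  Step 1: remaining {Leo, Nate, Iris, Carol, Grace}; every task except Grace still has a predecessor pending → schedule Grace.
  Step 2: remaining {Leo, Nate, Iris, Carol}; every task except Nate still has a predecessor pending → schedule Nate.
  Step 3: remaining {Leo, Iris, Carol}; every task except Leo still has a predecessor pending → schedule Leo.
  Step 4: remaining {Iris, Carol}; every task except Iris still has a predecessor pending → schedule Iris.
  Step 5: only Carol remains → schedule Carol.
Resulting order:

Grace → Nate → Leo → Iris → Carol


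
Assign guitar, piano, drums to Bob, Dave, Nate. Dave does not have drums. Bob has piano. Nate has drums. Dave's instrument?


From clues:
  Nate → drums
  Bob → piano
By elimination, Dave gets the remaining.

guitar


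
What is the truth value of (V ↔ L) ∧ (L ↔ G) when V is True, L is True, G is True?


V = True, L = True, G = True
Step 1: V ↔ L is true when V and L have the same value. Result: True
Step 2: L ↔ G is true when L and G have the same value. Result: True
Step 3: True ∧ True = True

True


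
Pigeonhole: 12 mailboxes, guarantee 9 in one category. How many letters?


Pigeonhole: to guarantee k in one of n categories, need (k-1)×n + 1.
k = 9, n = 12
Minimum = (9-1) × 12 + 1 = 8 × 12 + 1

97


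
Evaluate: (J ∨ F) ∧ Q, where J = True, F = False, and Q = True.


J = True, F = False, Q = True
Step 1: J ∨ F = True OR False = True
Step 2: True ∧ Q = True AND True = True
OR is true when at least one operand is true; AND requires both.

True


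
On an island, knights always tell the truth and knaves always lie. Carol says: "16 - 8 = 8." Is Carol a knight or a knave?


Statement: "16 - 8 = 8."
Actual: 16 - 8 = 8
Claimed: 8
Statement is TRUE → Carol tells the truth → Knight

Knight


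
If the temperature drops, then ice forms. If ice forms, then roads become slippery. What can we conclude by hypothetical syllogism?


Hypothetical syllogism: P → Q, Q → R ⊢ P → R
Premise 1: the temperature drops → ice forms
Premise 2: ice forms → roads become slippery
Chain the implications: the middle term (ice forms) links the two.
Conclusion: If the temperature drops, then roads become slippery.

If the temperature drops, then roads become slippery.


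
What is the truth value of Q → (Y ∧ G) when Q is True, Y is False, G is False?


Q = True, Y = False, G = False
Step 1: Y ∧ G = False AND False = False
Step 2: Q → (False): false only when Q=True and consequent=False.
Result: False

False


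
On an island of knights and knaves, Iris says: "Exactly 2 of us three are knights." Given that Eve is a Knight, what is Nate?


Iris claims exactly 2 knights among Iris, Eve, Nate.
Given: Eve is a Knight.

Case 1: Iris is a Knight (tells truth)
  Then exactly 2 of the three are knights.
  Counting Iris, Eve: 2 knight(s) so far. Need 0 more → Nate = Knave.
Case 2: Iris is a Knave (lies)
  Then the count is NOT 2.
  If Nate = Knight, count = 2 = 2 → claim would be true, contradicts lie.
  If Nate = Knave, count = 1 ≠ 2 → lie confirmed ✓

Nate is a Knave.

Knave


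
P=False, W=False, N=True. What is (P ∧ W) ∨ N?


P = False, W = False, N = True
Expression: (P ∧ W) ∨ N
Step 1: P ∧ W = False AND False = False
Step 2: (False) ∨ N = False OR True = True

True


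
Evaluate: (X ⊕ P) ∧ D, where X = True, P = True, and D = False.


X = True, P = True, D = False
Step 1: X ⊕ P = True XOR True = False
Step 2: False ∧ D = False AND False = False
XOR true when exactly one of X,P is true; then AND with D.

False


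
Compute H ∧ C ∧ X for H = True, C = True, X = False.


H = True, C = True, X = False
Step 1: H ∧ C = True AND True = True
Step 2: (True) ∧ X = (True) AND False = False
AND is true only when ALL operands are true.

False


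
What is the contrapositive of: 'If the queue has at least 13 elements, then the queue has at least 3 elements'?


Original: If the queue has at least 13 elements, then the queue has at least 3 elements
Contrapositive: If ¬Q, then ¬P
Negate Q: not (the queue has at least 3 elements)
Negate P: not (the queue has at least 13 elements)

If not (the queue has at least 3 elements), then not (the queue has at least 13 elements).


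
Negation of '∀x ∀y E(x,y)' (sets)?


Original: ∀x ∀y E(x,y)
Rule: ¬∀→∃, ¬∃→∀, negate predicate.
Negation: ∃x ∃y ¬E(x,y)

∃x ∃y ¬E(x,y)


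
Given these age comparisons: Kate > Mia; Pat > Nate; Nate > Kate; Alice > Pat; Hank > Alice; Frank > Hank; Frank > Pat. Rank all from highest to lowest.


Constraints: Kate > Mia; Pat > Nate; Nate > Kate; Alice > Pat; Hank > Alice; Frank > Hank; Frank > Pat
Method: at each step, the next-highest is the one remaining person who never appears on the smaller side of a constraint between remaining people.
  Step 1: remaining {Hank, Kate, Mia, Frank, Pat, Alice, Nate}; on the smaller side: {Hank, Kate, Mia, Pat, Alice, Nate} → Frank is next (Frank > Hank; Frank > Pat).
  Step 2: remaining {Hank, Kate, Mia, Pat, Alice, Nate}; on the smaller side: {Kate, Mia, Pat, Alice, Nate} → Hank is next (Hank > Alice).
  Step 3: remaining {Kate, Mia, Pat, Alice, Nate}; on the smaller side: {Kate, Mia, Pat, Nate} → Alice is next (Alice > Pat).
  Step 4: remaining {Kate, Mia, Pat, Nate}; on the smaller side: {Kate, Mia, Nate} → Pat is next (Pat > Nate).
  Step 5: remaining {Kate, Mia, Nate}; on the smaller side: {Kate, Mia} → Nate is next (Nate > Kate).
  Step 6: remaining {Kate, Mia}; on the smaller side: {Mia} → Kate is next (Kate > Mia).
  Step 7: only Mia remains → lowest.
Final ranking (highest to lowest):

Frank > Hank > Alice > Pat > Nate > Kate > Mia


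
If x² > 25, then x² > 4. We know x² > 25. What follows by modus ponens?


Modus ponens: P → Q, P ⊢ Q
P: x² > 25
Q: x² > 4
We have P → Q and P is true.
By modus ponens, Q must be true.

x² > 4


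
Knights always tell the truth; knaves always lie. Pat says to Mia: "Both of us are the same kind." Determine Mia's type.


Pat says: "Both of us are the same kind."
Case 1: Pat is a Knight (truth-teller)
  Statement is true → they ARE the same → Mia is also a Knight
Case 2: Pat is a Knave (liar)
  Statement is false → they are NOT the same → Mia is a Knight
In both cases, Mia is a Knight.

Knight


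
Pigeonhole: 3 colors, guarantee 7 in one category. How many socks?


Pigeonhole: to guarantee k in one of n categories, need (k-1)×n + 1.
k = 7, n = 3
Minimum = (7-1) × 3 + 1 = 6 × 3 + 1

19


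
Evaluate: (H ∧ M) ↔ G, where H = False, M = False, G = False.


H = False, M = False, G = False
Step 1: H ∧ M = False AND False = False
Step 2: (False) ↔ G: true when both sides have same truth value.
Result: False ↔ False = True

True


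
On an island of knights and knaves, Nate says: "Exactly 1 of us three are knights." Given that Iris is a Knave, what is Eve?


Nate claims exactly 1 knights among Nate, Iris, Eve.
Given: Iris is a Knave.

Case 1: Nate is a Knight (tells truth)
  Then exactly 1 of the three are knights.
  Counting Nate, Iris: 1 knight(s) so far. Need 0 more → Eve = Knave.
Case 2: Nate is a Knave (lies)
  Then the count is NOT 1.
  If Eve = Knight, count = 1 = 1 → claim would be true, contradicts lie.
  If Eve = Knave, count = 0 ≠ 1 → lie confirmed ✓

Eve is a Knave.

Knave


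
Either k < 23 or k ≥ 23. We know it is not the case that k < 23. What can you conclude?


Disjunctive syllogism: P ∨ Q, ¬P ⊢ Q
Disjunction: k < 23 ∨ k ≥ 23
We know it is not the case that k < 23.
By disjunctive syllogism, the other disjunct must be true.

k ≥ 23


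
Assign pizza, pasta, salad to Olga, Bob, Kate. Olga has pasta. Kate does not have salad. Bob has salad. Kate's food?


From clues:
  Olga → pasta
  Bob → salad
By elimination, Kate gets the remaining.

pizza


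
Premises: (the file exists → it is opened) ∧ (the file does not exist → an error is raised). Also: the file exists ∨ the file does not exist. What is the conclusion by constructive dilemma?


Constructive dilemma: (P → Q) ∧ (R → S), P ∨ R ⊢ Q ∨ S
Premise 1: the file exists → it is opened
Premise 2: the file does not exist → an error is raised
Premise 3: the file exists ∨ the file does not exist
Case 1: Assuming the file exists, then by Premise 1, it is opened.
Case 2: Assuming the file does not exist, then by Premise 2, an error is raised.
Since one of the file exists or the file does not exist must hold, we get it is opened or an error is raised.

It is opened or an error is raised.


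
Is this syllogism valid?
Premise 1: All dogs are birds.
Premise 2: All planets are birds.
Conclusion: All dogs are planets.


Premise 1: All dogs are birds.
Premise 2: All planets are birds.
Conclusion: All dogs are planets.
Fallacy: undistributed middle. birds is predicate in both.
Counterexample: dogs and planets could be disjoint subsets of birds.

Invalid


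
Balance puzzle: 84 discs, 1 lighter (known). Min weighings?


Each weighing has 3 outcomes (left heavy / balance / right heavy), so k weighings distinguish at most 3^k cases; splitting into three near-equal groups achieves this.
Need 3^k ≥ 84: 3^4 = 81 < 84 ≤ 3^5 = 243
k = ⌈log₃(84)⌉ = 5

5


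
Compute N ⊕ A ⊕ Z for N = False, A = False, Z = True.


N = False, A = False, Z = True
Step 1: N ⊕ A = False XOR False = False
Step 2: False ⊕ Z = False XOR True = True
XOR is true when an odd number of operands are true.

True


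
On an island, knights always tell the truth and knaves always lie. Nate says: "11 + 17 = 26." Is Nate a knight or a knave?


Statement: "11 + 17 = 26."
Actual: 11 + 17 = 28
Claimed: 26
Statement is FALSE → Nate lies → Knave

Knave


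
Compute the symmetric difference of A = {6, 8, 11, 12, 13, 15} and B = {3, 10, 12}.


A = {6, 8, 11, 12, 13, 15}
B = {3, 10, 12}
Operation: symmetric difference
In A only: [6, 8, 11, 13, 15], in B only: [3, 10]

{3, 6, 8, 10, 11, 13, 15}


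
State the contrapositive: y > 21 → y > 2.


Original: If y > 21, then y > 2
Contrapositive: If ¬Q, then ¬P
Negate Q: not (y > 2)
Negate P: not (y > 21)

If not (y > 2), then not (y > 21).


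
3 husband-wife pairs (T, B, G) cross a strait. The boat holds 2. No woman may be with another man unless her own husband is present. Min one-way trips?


Label couples T, B, G (H = husband, W = wife).
Counting alone: 6 people, the boat carries 2 and someone must bring it back, so each round trip nets at most +1 on the far side until the last crossing → at least 9 trips. The jealousy constraint makes 9 impossible; the shortest valid schedule has 11:
1. WT+WB →  (far: WT,WB; near: HT,HB,HG,WG)
2. WT ←       (far: WB; near: HT,HB,HG,WT,WG)
3. WT+WG →  (far: WT,WB,WG; near: HT,HB,HG)
4. WT ←       (far: WB,WG; near: HT,HB,HG,WT)
5. HB+HG →  (far: HB,WB,HG,WG; near: HT,WT)
6. HB+WB ←  (far: HG,WG; near: HT,WT,HB,WB)
7. HT+HB →  (far: HT,HB,HG,WG; near: WT,WB)
8. WG ←       (far: HT,HB,HG; near: WT,WB,WG)
9. WT+WB →  (far: HT,WT,HB,WB,HG; near: WG)
10. HG ←      (far: HT,WT,HB,WB; near: HG,WG)
11. HG+WG → (far: all six; near: empty)
In every state each wife is either with her husband or with no other man.
Minimum trips = 11

11


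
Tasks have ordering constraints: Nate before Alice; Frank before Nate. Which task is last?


Constraints: Nate before Alice; Frank before Nate
The last task can have nothing scheduled after it, so it must never appear on the left of a 'before'.
Tasks appearing before some other task: Nate, Frank.
The only task not in that list is Alice → it is last.

Alice


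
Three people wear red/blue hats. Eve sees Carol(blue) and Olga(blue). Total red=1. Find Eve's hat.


Total red = 1, seen red = 0
Own red = 1 - 0 = 1
Eve's hat is red.

red


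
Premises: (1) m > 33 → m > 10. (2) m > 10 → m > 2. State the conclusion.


Hypothetical syllogism: P → Q, Q → R ⊢ P → R
Premise 1: m > 33 → m > 10
Premise 2: m > 10 → m > 2
Chain the implications: the middle term (m > 10) links the two.
Conclusion: If m > 33, then m > 2.

If m > 33, then m > 2.


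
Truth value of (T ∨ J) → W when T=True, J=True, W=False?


T = True, J = True, W = False
Expression: (T ∨ J) → W
Step 1: T ∨ J = True OR True = True
Step 2: (True) → W = True → False (false only if antecedent True and consequent False) = False

False


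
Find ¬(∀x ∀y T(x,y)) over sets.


Original: ∀x ∀y T(x,y)
Rule: ¬∀→∃, ¬∃→∀, negate predicate.
Negation: ∃x ∃y ¬T(x,y)

∃x ∃y ¬T(x,y)


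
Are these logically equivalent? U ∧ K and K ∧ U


Expression 1: U ∧ K
Expression 2: K ∧ U
Truth table (U K | Expr1 Expr2):
  T T |   T     T
  T F |   F     F
  F T |   F     F
  F F |   F     F
All 4 rows agree, so the expressions are logically equivalent.

Yes


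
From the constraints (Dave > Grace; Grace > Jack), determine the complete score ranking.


Constraints: Dave > Grace; Grace > Jack
Method: at each step, the next-highest is the one remaining person who never appears on the smaller side of a constraint between remaining people.
  Step 1: remaining {Dave, Grace, Jack}; on the smaller side: {Grace, Jack} → Dave is next (Dave > Grace).
  Step 2: remaining {Grace, Jack}; on the smaller side: {Jack} → Grace is next (Grace > Jack).
  Step 3: only Jack remains → lowest.
Final ranking (highest to lowest):

Dave > Grace > Jack


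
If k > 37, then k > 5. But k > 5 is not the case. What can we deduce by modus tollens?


Modus tollens: P → Q, ¬Q ⊢ ¬P
P: k > 37
Q: k > 5
We have P → Q and Q is false.
By modus tollens, P must be false.

It is not the case that k > 37


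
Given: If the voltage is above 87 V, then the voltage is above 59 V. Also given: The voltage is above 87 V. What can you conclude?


Modus ponens: P → Q, P ⊢ Q
P: the voltage is above 87 V
Q: the voltage is above 59 V
We have P → Q and P is true.
By modus ponens, Q must be true.

The voltage is above 59 V


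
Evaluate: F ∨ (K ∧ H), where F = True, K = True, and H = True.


F = True, K = True, H = True
Step 1: K ∧ H = True AND True = True
Step 2: F ∨ True = True OR True = True
AND evaluated first (higher precedence); then OR applied.

True


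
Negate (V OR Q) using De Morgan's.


De Morgan's law: ¬(P ∨ Q) ≡ ¬P ∧ ¬Q
¬(V ∨ Q) = ¬V ∧ ¬Q

¬V ∧ ¬Q


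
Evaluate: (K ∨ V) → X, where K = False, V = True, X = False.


K = False, V = True, X = False
Step 1: K ∨ V = False OR True = True
Step 2: (True) → X: false only when antecedent=True and X=False.
Result: False

False


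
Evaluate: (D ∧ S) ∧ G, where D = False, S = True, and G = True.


D = False, S = True, G = True
Step 1: D ∧ S = False AND True = False
Step 2: False ∧ G = False AND True = False
AND is true only when ALL operands are true.

False


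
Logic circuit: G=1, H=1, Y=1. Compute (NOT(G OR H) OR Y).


G OR H = 1
NOT(1) = 0
0 OR 1 = 1

1


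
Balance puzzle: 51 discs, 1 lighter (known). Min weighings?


Each weighing has 3 outcomes (left heavy / balance / right heavy), so k weighings distinguish at most 3^k cases; splitting into three near-equal groups achieves this.
Need 3^k ≥ 51: 3^3 = 27 < 51 ≤ 3^4 = 81
k = ⌈log₃(51)⌉ = 4

4


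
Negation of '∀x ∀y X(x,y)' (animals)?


Original: ∀x ∀y X(x,y)
Rule: ¬∀→∃, ¬∃→∀, negate predicate.
Negation: ∃x ∃y ¬X(x,y)

∃x ∃y ¬X(x,y)


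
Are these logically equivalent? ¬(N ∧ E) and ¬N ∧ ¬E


Expression 1: ¬(N ∧ E)
Expression 2: ¬N ∧ ¬E
Truth table (N E | Expr1 Expr2):
  T T |   F     F
  T F |   T     F   ← differ
  F T |   T     F   ← differ
  F F |   T     T
Counterexample: N=T, E=F gives Expr1 = T but Expr2 = F, so the expressions are NOT logically equivalent.

No


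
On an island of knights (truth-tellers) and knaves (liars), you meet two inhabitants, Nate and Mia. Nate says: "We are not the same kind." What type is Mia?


Nate says: "We are not the same kind."
Case 1: Nate is a Knight (truth-teller)
  Statement is true → they ARE different → Mia is a Knave
Case 2: Nate is a Knave (liar)
  Statement is false → they are NOT different → Mia is a Knave
In both cases, Mia is a Knave.

Knave


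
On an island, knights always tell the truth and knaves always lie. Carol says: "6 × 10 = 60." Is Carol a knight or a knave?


Statement: "6 × 10 = 60."
Actual: 6 × 10 = 60
Claimed: 60
Statement is TRUE → Carol tells the truth → Knight

Knight


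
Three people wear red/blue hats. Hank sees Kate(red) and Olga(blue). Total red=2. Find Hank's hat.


Total red = 2, seen red = 1
Own red = 2 - 1 = 1
Hank's hat is red.

red


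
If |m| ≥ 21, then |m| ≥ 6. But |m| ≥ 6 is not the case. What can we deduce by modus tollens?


Modus tollens: P → Q, ¬Q ⊢ ¬P
P: |m| ≥ 21
Q: |m| ≥ 6
We have P → Q and Q is false.
By modus tollens, P must be false.

It is not the case that |m| ≥ 21


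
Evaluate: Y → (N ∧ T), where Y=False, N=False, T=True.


Y = False, N = False, T = True
Expression: Y → (N ∧ T)
Step 1: N ∧ T = False AND True = False
Step 2: Y → (False) = False → False = True

True


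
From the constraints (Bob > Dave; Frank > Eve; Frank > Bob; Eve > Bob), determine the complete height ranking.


Constraints: Bob > Dave; Frank > Eve; Frank > Bob; Eve > Bob
Method: at each step, the next-highest is the one remaining person who never appears on the smaller side of a constraint between remaining people.
  Step 1: remaining {Bob, Dave, Eve, Frank}; on the smaller side: {Bob, Dave, Eve} → Frank is next (Frank > Eve; Frank > Bob).
  Step 2: remaining {Bob, Dave, Eve}; on the smaller side: {Bob, Dave} → Eve is next (Eve > Bob).
  Step 3: remaining {Bob, Dave}; on the smaller side: {Dave} → Bob is next (Bob > Dave).
  Step 4: only Dave remains → lowest.
Final ranking (highest to lowest):

Frank > Eve > Bob > Dave


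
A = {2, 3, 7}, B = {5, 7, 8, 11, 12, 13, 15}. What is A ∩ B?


A = {2, 3, 7}
B = {5, 7, 8, 11, 12, 13, 15}
Operation: intersection
Elements in both: 7

{7}


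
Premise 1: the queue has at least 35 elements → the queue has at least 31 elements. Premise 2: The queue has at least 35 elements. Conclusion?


Modus ponens: P → Q, P ⊢ Q
P: the queue has at least 35 elements
Q: the queue has at least 31 elements
We have P → Q and P is true.
By modus ponens, Q must be true.

The queue has at least 31 elements


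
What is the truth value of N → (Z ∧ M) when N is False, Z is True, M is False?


N = False, Z = True, M = False
Step 1: Z ∧ M = True AND False = False
Step 2: N → (False): false only when N=True and consequent=False.
Result: True

True


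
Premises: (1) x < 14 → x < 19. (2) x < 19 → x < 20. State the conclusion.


Hypothetical syllogism: P → Q, Q → R ⊢ P → R
Premise 1: x < 14 → x < 19
Premise 2: x < 19 → x < 20
Chain the implications: the middle term (x < 19) links the two.
Conclusion: If x < 14, then x < 20.

If x < 14, then x < 20.


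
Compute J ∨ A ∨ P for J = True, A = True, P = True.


J = True, A = True, P = True
Step 1: J ∨ A = True OR True = True
Step 2: True ∨ P = True OR True = True
OR is true when at least one operand is true.

True


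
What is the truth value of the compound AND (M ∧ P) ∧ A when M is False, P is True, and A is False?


M = False, P = True, A = False
Step 1: M ∧ P = False AND True = False
Step 2: False ∧ A = False AND False = False
AND is true only when ALL operands are true.

False


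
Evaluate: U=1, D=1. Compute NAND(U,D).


U AND D = 1
NOT(1) = 0

0


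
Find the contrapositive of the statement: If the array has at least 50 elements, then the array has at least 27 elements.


Original: If the array has at least 50 elements, then the array has at least 27 elements
Contrapositive: If ¬Q, then ¬P
Negate Q: not (the array has at least 27 elements)
Negate P: not (the array has at least 50 elements)

If not (the array has at least 27 elements), then not (the array has at least 50 elements).


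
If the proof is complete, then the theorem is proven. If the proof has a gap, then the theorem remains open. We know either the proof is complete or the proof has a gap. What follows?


Constructive dilemma: (P → Q) ∧ (R → S), P ∨ R ⊢ Q ∨ S
Premise 1: the proof is complete → the theorem is proven
Premise 2: the proof has a gap → the theorem remains open
Premise 3: the proof is complete ∨ the proof has a gap
Case 1: Assuming the proof is complete, then by Premise 1, the theorem is proven.
Case 2: Assuming the proof has a gap, then by Premise 2, the theorem remains open.
Since one of the proof is complete or the proof has a gap must hold, we get the theorem is proven or the theorem remains open.

The theorem is proven or the theorem remains open.


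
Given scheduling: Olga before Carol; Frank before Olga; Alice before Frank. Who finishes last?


Constraints: Olga before Carol; Frank before Olga; Alice before Frank
The last task can have nothing scheduled after it, so it must never appear on the left of a 'before'.
Tasks appearing before some other task: Olga, Frank, Alice.
The only task not in that list is Carol → it is last.

Carol


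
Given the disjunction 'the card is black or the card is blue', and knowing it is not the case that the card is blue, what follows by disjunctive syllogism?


Disjunctive syllogism: P ∨ Q, ¬P ⊢ Q
Disjunction: the card is black ∨ the card is blue
We know it is not the case that the card is blue.
By disjunctive syllogism, the other disjunct must be true.

The card is black


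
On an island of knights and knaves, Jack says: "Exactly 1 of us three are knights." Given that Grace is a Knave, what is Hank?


Jack claims exactly 1 knights among Jack, Grace, Hank.
Given: Grace is a Knave.

Case 1: Jack is a Knight (tells truth)
  Then exactly 1 of the three are knights.
  Counting Jack, Grace: 1 knight(s) so far. Need 0 more → Hank = Knave.
Case 2: Jack is a Knave (lies)
  Then the count is NOT 1.
  If Hank = Knight, count = 1 = 1 → claim would be true, contradicts lie.
  If Hank = Knave, count = 0 ≠ 1 → lie confirmed ✓

Hank is a Knave.

Knave


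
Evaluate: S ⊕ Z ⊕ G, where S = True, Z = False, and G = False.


S = True, Z = False, G = False
Step 1: S ⊕ Z = True XOR False = True
Step 2: True ⊕ G = True XOR False = True
XOR is true when an odd number of operands are true.

True


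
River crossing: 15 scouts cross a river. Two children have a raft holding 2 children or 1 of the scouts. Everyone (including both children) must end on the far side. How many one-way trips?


Per crossing of one of the scouts: children→, one←, one of the scouts→, one← = 4 trips
15 × 4 = 60, + 1 final children→ = 61
Minimum trips = 61

61


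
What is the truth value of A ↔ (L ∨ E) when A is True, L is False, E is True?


A = True, L = False, E = True
Step 1: L ∨ E = False OR True = True
Step 2: A ↔ (True): true when both sides have same truth value.
Result: True ↔ True = True

True


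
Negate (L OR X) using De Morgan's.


De Morgan's law: ¬(P ∨ Q) ≡ ¬P ∧ ¬Q
¬(L ∨ X) = ¬L ∧ ¬X

¬L ∧ ¬X


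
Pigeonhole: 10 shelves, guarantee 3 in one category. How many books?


Pigeonhole: to guarantee k in one of n categories, need (k-1)×n + 1.
k = 3, n = 10
Minimum = (3-1) × 10 + 1 = 2 × 10 + 1

21


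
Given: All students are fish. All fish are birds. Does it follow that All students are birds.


Premise 1: All students are fish.
Premise 2: All fish are birds.
Conclusion: All students are birds.
Barbara syllogism (AAA-1): All A are B, All B are C → All A are C.
Middle term (fish) distributed in premise 2.

Valid


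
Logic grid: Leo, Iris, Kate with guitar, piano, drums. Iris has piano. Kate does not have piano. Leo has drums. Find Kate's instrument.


From clues:
  Leo → drums
  Iris → piano
By elimination, Kate gets the remaining.

guitar


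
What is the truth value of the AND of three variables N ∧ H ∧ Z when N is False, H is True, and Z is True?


N = False, H = True, Z = True
Step 1: N ∧ H = False AND True = False
Step 2: (False) ∧ Z = (False) AND True = False
AND is true only when ALL operands are true.

False


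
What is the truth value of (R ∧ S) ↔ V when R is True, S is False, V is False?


R = True, S = False, V = False
Step 1: R ∧ S = True AND False = False
Step 2: (False) ↔ V: true when both sides have same truth value.
Result: False ↔ False = True

True


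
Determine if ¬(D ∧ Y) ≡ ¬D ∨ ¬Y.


Expression 1: ¬(D ∧ Y)
Expression 2: ¬D ∨ ¬Y
Truth table (D Y | Expr1 Expr2):
  T T |   F     F
  T F |   T     T
  F T |   T     T
  F F |   T     T
All 4 rows agree, so the expressions are logically equivalent.

Yes


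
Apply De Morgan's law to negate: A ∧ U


De Morgan's law: ¬(P ∧ Q) ≡ ¬P ∨ ¬Q
¬(A ∧ U) = ¬A ∨ ¬U

¬A ∨ ¬U


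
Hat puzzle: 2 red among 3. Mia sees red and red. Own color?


Total red = 2, seen red = 2
Own red = 2 - 2 = 0
Mia's hat is blue.

blue


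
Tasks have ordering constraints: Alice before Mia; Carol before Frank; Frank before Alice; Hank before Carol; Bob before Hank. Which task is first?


Constraints: Alice before Mia; Carol before Frank; Frank before Alice; Hank before Carol; Bob before Hank
The first task can have nothing scheduled before it, so it must never appear on the right of a 'before'.
Tasks appearing after some 'before': Mia, Frank, Alice, Carol, Hank.
The only task not in that list is Bob → it is first.

Bob
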